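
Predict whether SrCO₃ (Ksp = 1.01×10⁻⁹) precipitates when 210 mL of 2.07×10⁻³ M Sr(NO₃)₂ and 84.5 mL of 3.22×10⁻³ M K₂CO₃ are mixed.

Yes

Total volume after mixing = 210 + 84.5 = 294.5 mL.
[Sr²⁺] = (2.07×10⁻³)(210)/294.5 = 1.48×10⁻³ M
[CO₃²⁻] = (3.22×10⁻³)(84.5)/294.5 = 9.24×10⁻⁴ M
Q = [Sr²⁺][CO₃²⁻] = 1.36×10⁻⁶
Because Q > Ksp (1.36×10⁻⁶ vs 1.01×10⁻⁹), a precipitate of SrCO₃ forms.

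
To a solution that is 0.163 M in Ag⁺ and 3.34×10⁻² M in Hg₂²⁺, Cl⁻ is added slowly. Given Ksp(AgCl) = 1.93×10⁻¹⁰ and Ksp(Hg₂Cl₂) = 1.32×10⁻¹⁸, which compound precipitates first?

AgCl

Precipitation of each salt begins when its ion product equals Ksp.
For AgCl: [Cl⁻] = (Ksp/[Ag⁺]) = 1.18×10⁻⁹ M
For Hg₂Cl₂: [Cl⁻] = (Ksp/[Hg₂²⁺])^(1/2) = 6.29×10⁻⁹ M
The smaller threshold [Cl⁻] is reached first, so AgCl precipitates first.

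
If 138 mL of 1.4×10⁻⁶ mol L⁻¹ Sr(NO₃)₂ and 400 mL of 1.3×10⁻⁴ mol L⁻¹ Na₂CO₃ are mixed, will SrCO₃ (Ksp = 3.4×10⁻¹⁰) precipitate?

No

After mixing, V = 138 mL + 400 mL = 538 mL.
[Sr²⁺] = (1.4×10⁻⁶)(138)/538 = 3.6×10⁻⁷ mol L⁻¹
[CO₃²⁻] = (1.3×10⁻⁴)(400)/538 = 9.7×10⁻⁵ mol L⁻¹
Q = [Sr²⁺][CO₃²⁻] = 3.5×10⁻¹¹
Q = 3.5×10⁻¹¹ < Ksp = 3.4×10⁻¹⁰, so the solution is unsaturated and no precipitate forms.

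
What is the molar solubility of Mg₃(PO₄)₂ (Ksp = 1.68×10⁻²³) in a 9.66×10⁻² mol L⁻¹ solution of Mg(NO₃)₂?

Mg₃(PO₄)₂(s) ⇌ 3 Mg²⁺(aq) + 2 PO₄³⁻(aq)
Mg²⁺ is already present at 9.66×10⁻² mol L⁻¹. If s mol/L of Mg₃(PO₄)₂ dissolves, [PO₄³⁻] = 2s while [Mg²⁺] ≈ 9.66×10⁻² mol L⁻¹.
Ksp = [Mg²⁺]^3[PO₄³⁻]^2 = (9.66×10⁻²)^3(2s)^2
(2s)^2 = 1.68×10⁻²³ / (9.66×10⁻²)^3 = 1.86×10⁻²⁰
s = 6.83×10⁻¹¹ mol L⁻¹

6.83×10⁻¹¹ M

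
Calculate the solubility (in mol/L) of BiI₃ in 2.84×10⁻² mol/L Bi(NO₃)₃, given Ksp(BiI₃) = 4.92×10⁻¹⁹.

BiI₃(s) ⇌ Bi³⁺(aq) + 3 I⁻(aq)
The solution already contains Bi³⁺ at 2.84×10⁻² mol/L. Let s be the molar solubility of BiI₃.
[Bi³⁺] ≈ 2.84×10⁻² mol/L (common ion dominates); [I⁻] = 3s.
Ksp = [Bi³⁺][I⁻]^3 = (2.84×10⁻²)(3s)^3
(3s)^3 = 4.92×10⁻¹⁹ / (2.84×10⁻²) = 1.73×10⁻¹⁷
s = 8.63×10⁻⁷ mol/L

8.63×10⁻⁷ M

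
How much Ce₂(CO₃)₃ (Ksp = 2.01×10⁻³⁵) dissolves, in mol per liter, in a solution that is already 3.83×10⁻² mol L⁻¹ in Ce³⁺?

7.98×10⁻¹² M

Ce₂(CO₃)₃(s) ⇌ 2 Ce³⁺(aq) + 3 CO₃²⁻(aq)
The solution already contains Ce³⁺ at 3.83×10⁻² mol L⁻¹. Let s be the molar solubility of Ce₂(CO₃)₃.
[Ce³⁺] ≈ 3.83×10⁻² mol L⁻¹ (common ion dominates); [CO₃²⁻] = 3s.
Ksp = [Ce³⁺]^2[CO₃²⁻]^3 = (3.83×10⁻²)^2(3s)^3
(3s)^3 = 2.01×10⁻³⁵ / (3.83×10⁻²)^2 = 1.37×10⁻³²
s = 7.98×10⁻¹² mol L⁻¹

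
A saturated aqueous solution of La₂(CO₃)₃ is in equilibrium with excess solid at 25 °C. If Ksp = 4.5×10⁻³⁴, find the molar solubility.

8.4×10⁻⁸ M

La₂(CO₃)₃(s) ⇌ 2 La³⁺(aq) + 3 CO₃²⁻(aq)
Let s be the molar solubility. Then [La³⁺] = 2s and [CO₃²⁻] = 3s.
Ksp = [La³⁺]^2[CO₃²⁻]^3 = (2s)^2 · (3s)^3 = 108s^5
108s^5 = 4.5×10⁻³⁴  ⇒  s^5 = 4.2×10⁻³⁶
s = 8.4×10⁻⁸ M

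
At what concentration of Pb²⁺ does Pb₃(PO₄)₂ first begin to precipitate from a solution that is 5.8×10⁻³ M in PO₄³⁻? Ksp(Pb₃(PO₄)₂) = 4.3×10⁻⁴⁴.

Each salt precipitates once Q = Ksp for that salt.
Pb₃(PO₄)₂(s) ⇌ 3 Pb²⁺(aq) + 2 PO₄³⁻(aq)
Ksp = [Pb²⁺]^3[PO₄³⁻]^2 = [Pb²⁺]^3(5.8×10⁻³)^2
[Pb²⁺]^3 = 4.3×10⁻⁴⁴ / (5.8×10⁻³)^2 = 1.3×10⁻³⁹
[Pb²⁺] = 1.1×10⁻¹³ M

1.1×10⁻¹³ M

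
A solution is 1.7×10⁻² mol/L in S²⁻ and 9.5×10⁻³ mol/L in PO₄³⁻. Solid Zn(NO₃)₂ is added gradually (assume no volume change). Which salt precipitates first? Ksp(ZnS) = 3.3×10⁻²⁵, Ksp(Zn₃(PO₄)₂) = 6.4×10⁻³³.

ZnS

Precipitation of each salt begins when its ion product equals Ksp.
For ZnS: [Zn²⁺] = (Ksp/[S²⁻]) = 1.9×10⁻²³ mol/L
For Zn₃(PO₄)₂: [Zn²⁺] = (Ksp/[PO₄³⁻]^2)^(1/3) = 4.1×10⁻¹⁰ mol/L
The smaller threshold [Zn²⁺] is reached first, so ZnS precipitates first.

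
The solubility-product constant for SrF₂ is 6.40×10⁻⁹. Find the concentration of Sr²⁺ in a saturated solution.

1.17×10⁻³ M

SrF₂(s) ⇌ Sr²⁺(aq) + 2 F⁻(aq)
If s mol/L of SrF₂ dissolves, [Sr²⁺] = s and [F⁻] = 2s.
Ksp = [Sr²⁺][F⁻]^2 = s · (2s)^2 = 4s^3 = 6.40×10⁻⁹
s = 1.17×10⁻³ M
[Sr²⁺] = s = 1.17×10⁻³ M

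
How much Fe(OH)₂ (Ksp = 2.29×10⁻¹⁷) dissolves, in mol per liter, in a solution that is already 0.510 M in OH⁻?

Fe(OH)₂(s) ⇌ Fe²⁺(aq) + 2 OH⁻(aq)
The solution already contains OH⁻ at 0.510 M. Let s be the molar solubility of Fe(OH)₂.
[OH⁻] ≈ 0.510 M (common ion dominates); [Fe²⁺] = s.
Ksp = [Fe²⁺][OH⁻]^2 = s(0.510)^2
s = 2.29×10⁻¹⁷ / (0.510)^2 = 8.80×10⁻¹⁷
s = 8.80×10⁻¹⁷ M

8.80×10⁻¹⁷ M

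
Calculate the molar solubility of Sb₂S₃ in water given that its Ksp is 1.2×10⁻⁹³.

Sb₂S₃(s) ⇌ 2 Sb³⁺(aq) + 3 S²⁻(aq)
For each mole of Sb₂S₃ that dissolves per liter, [Sb³⁺] = 2s and [S²⁻] = 3s; let s denote this solubility.
Ksp = [Sb³⁺]^2[S²⁻]^3 = (2s)^2 · (3s)^3 = 108s^5
108s^5 = 1.2×10⁻⁹³  ⇒  s^5 = 1.1×10⁻⁹⁵
s = 1.0×10⁻¹⁹ M

1.0×10⁻¹⁹ M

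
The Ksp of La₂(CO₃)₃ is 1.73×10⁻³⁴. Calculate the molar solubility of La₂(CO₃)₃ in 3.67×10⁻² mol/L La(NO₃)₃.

La₂(CO₃)₃(s) ⇌ 2 La³⁺(aq) + 3 CO₃²⁻(aq)
The solution already contains La³⁺ at 3.67×10⁻² mol/L. Let s be the molar solubility of La₂(CO₃)₃.
[La³⁺] ≈ 3.67×10⁻² mol/L (common ion dominates); [CO₃²⁻] = 3s.
Ksp = [La³⁺]^2[CO₃²⁻]^3 = (3.67×10⁻²)^2(3s)^3
(3s)^3 = 1.73×10⁻³⁴ / (3.67×10⁻²)^2 = 1.28×10⁻³¹
s = 1.68×10⁻¹¹ mol/L

1.68×10⁻¹¹ M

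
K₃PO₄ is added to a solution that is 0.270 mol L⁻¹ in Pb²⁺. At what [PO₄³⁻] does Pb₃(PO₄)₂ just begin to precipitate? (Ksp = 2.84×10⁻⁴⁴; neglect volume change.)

Precipitation of each salt begins when its ion product equals Ksp.
Pb₃(PO₄)₂(s) ⇌ 3 Pb²⁺(aq) + 2 PO₄³⁻(aq)
Ksp = [Pb²⁺]^3[PO₄³⁻]^2 = [PO₄³⁻]^2(0.270)^3
[PO₄³⁻]^2 = 2.84×10⁻⁴⁴ / (0.270)^3 = 1.44×10⁻⁴²
[PO₄³⁻] = 1.20×10⁻²¹ mol L⁻¹

1.20×10⁻²¹ M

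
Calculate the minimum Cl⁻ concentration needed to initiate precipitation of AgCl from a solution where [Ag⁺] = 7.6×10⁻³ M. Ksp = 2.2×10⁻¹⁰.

2.9×10⁻⁸ M

The threshold for precipitation is Q = Ksp.
AgCl(s) ⇌ Ag⁺(aq) + Cl⁻(aq)
Ksp = [Ag⁺][Cl⁻] = [Cl⁻](7.6×10⁻³)
[Cl⁻] = 2.2×10⁻¹⁰ / (7.6×10⁻³) = 2.9×10⁻⁸
[Cl⁻] = 2.9×10⁻⁸ M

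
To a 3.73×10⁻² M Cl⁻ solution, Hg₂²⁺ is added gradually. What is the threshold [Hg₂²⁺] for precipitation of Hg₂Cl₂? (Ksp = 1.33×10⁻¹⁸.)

Each salt precipitates once Q = Ksp for that salt.
Hg₂Cl₂(s) ⇌ Hg₂²⁺(aq) + 2 Cl⁻(aq)
Ksp = [Hg₂²⁺][Cl⁻]^2 = [Hg₂²⁺](3.73×10⁻²)^2
[Hg₂²⁺] = 1.33×10⁻¹⁸ / (3.73×10⁻²)^2 = 9.56×10⁻¹⁶
[Hg₂²⁺] = 9.56×10⁻¹⁶ M

9.56×10⁻¹⁶ M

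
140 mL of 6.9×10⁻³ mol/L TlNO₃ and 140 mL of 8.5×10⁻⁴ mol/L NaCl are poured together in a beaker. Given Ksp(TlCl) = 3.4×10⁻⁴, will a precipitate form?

After mixing, V = 140 mL + 140 mL = 280 mL.
[Tl⁺] = (6.9×10⁻³)(140)/280 = 3.5×10⁻³ mol/L
[Cl⁻] = (8.5×10⁻⁴)(140)/280 = 4.3×10⁻⁴ mol/L
Q = [Tl⁺][Cl⁻] = 1.5×10⁻⁶
Since Q (1.5×10⁻⁶) is less than Ksp (3.4×10⁻⁴), no TlCl precipitates.

No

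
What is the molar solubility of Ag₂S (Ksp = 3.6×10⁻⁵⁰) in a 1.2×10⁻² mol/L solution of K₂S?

Ag₂S(s) ⇌ 2 Ag⁺(aq) + S²⁻(aq)
The solution already contains S²⁻ at 1.2×10⁻² mol/L. Let s be the molar solubility of Ag₂S.
[S²⁻] ≈ 1.2×10⁻² mol/L (common ion dominates); [Ag⁺] = 2s.
Ksp = [Ag⁺]^2[S²⁻] = (2s)^2(1.2×10⁻²)
(2s)^2 = 3.6×10⁻⁵⁰ / (1.2×10⁻²) = 3.0×10⁻⁴⁸
s = 8.7×10⁻²⁵ mol/L

8.7×10⁻²⁵ M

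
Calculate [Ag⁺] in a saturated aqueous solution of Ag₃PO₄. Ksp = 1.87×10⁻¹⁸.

4.87×10⁻⁵ M

Ag₃PO₄(s) ⇌ 3 Ag⁺(aq) + PO₄³⁻(aq)
With molar solubility s: [Ag⁺] = 3s, [PO₄³⁻] = s.
Ksp = [Ag⁺]^3[PO₄³⁻] = (3s)^3 · s = 27s^4 = 1.87×10⁻¹⁸
s = 1.62×10⁻⁵ mol L⁻¹
[Ag⁺] = 3s = 4.87×10⁻⁵ mol L⁻¹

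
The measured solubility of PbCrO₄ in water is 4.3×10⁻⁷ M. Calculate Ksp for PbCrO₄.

PbCrO₄(s) ⇌ Pb²⁺(aq) + CrO₄²⁻(aq)
With molar solubility s: [Pb²⁺] = s, [CrO₄²⁻] = s.
Ksp = [Pb²⁺][CrO₄²⁻] = s · s = s^2
Ksp = (4.3×10⁻⁷)^2 = 1.8×10⁻¹³

Ksp = 1.8×10⁻¹³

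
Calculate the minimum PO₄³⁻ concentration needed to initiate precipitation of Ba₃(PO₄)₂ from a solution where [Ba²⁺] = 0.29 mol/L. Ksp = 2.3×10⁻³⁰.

Precipitation of each salt begins when its ion product equals Ksp.
Ba₃(PO₄)₂(s) ⇌ 3 Ba²⁺(aq) + 2 PO₄³⁻(aq)
Ksp = [Ba²⁺]^3[PO₄³⁻]^2 = [PO₄³⁻]^2(0.29)^3
[PO₄³⁻]^2 = 2.3×10⁻³⁰ / (0.29)^3 = 9.4×10⁻²⁹
[PO₄³⁻] = 9.7×10⁻¹⁵ mol/L

9.7×10⁻¹⁵ M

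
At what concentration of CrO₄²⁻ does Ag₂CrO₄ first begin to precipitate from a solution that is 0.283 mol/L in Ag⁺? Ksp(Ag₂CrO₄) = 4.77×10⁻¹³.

5.96×10⁻¹² M

Precipitation of each salt begins when its ion product equals Ksp.
Ag₂CrO₄(s) ⇌ 2 Ag⁺(aq) + CrO₄²⁻(aq)
Ksp = [Ag⁺]^2[CrO₄²⁻] = [CrO₄²⁻](0.283)^2
[CrO₄²⁻] = 4.77×10⁻¹³ / (0.283)^2 = 5.96×10⁻¹²
[CrO₄²⁻] = 5.96×10⁻¹² mol/L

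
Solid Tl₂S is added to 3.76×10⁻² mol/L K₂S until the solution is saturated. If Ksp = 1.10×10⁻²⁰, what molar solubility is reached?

Tl₂S(s) ⇌ 2 Tl⁺(aq) + S²⁻(aq)
Let s be the solubility of Tl₂S here. The common ion gives [S²⁻] ≈ 3.76×10⁻² mol/L, and [Tl⁺] = 2s.
Ksp = [Tl⁺]^2[S²⁻] = (2s)^2(3.76×10⁻²)
(2s)^2 = 1.10×10⁻²⁰ / (3.76×10⁻²) = 2.93×10⁻¹⁹
s = 2.70×10⁻¹⁰ mol/L

2.70×10⁻¹⁰ M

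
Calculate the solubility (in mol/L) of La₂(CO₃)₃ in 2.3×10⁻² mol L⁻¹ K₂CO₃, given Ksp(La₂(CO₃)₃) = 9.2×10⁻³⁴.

La₂(CO₃)₃(s) ⇌ 2 La³⁺(aq) + 3 CO₃²⁻(aq)
The solution already contains CO₃²⁻ at 2.3×10⁻² mol L⁻¹. Let s be the molar solubility of La₂(CO₃)₃.
[CO₃²⁻] ≈ 2.3×10⁻² mol L⁻¹ (common ion dominates); [La³⁺] = 2s.
Ksp = [La³⁺]^2[CO₃²⁻]^3 = (2s)^2(2.3×10⁻²)^3
(2s)^2 = 9.2×10⁻³⁴ / (2.3×10⁻²)^3 = 7.6×10⁻²⁹
s = 4.3×10⁻¹⁵ mol L⁻¹

4.3×10⁻¹⁵ M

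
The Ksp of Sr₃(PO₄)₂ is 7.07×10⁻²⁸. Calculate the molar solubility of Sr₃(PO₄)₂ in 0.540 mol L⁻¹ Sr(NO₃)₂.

Sr₃(PO₄)₂(s) ⇌ 3 Sr²⁺(aq) + 2 PO₄³⁻(aq)
Let s be the solubility of Sr₃(PO₄)₂ here. The common ion gives [Sr²⁺] ≈ 0.540 mol L⁻¹, and [PO₄³⁻] = 2s.
Ksp = [Sr²⁺]^3[PO₄³⁻]^2 = (0.540)^3(2s)^2
(2s)^2 = 7.07×10⁻²⁸ / (0.540)^3 = 4.49×10⁻²⁷
s = 3.35×10⁻¹⁴ mol L⁻¹

3.35×10⁻¹⁴ M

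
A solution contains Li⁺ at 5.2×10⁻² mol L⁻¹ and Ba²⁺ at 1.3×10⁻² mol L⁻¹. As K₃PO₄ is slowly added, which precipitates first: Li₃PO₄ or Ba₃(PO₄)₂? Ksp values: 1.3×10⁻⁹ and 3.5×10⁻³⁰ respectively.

Each salt precipitates once Q = Ksp for that salt.
For Li₃PO₄: [PO₄³⁻] = (Ksp/[Li⁺]^3) = 9.2×10⁻⁶ mol L⁻¹
For Ba₃(PO₄)₂: [PO₄³⁻] = (Ksp/[Ba²⁺]^3)^(1/2) = 1.3×10⁻¹² mol L⁻¹
Ba₃(PO₄)₂ requires the lower [PO₄³⁻], so it precipitates first.

Ba₃(PO₄)₂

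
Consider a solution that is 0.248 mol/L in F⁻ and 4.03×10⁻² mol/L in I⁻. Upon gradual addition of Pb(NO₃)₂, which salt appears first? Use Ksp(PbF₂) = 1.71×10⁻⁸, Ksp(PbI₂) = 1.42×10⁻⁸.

PbF₂

The threshold for precipitation is Q = Ksp.
For PbF₂: [Pb²⁺] = (Ksp/[F⁻]^2) = 2.78×10⁻⁷ mol/L
For PbI₂: [Pb²⁺] = (Ksp/[I⁻]^2) = 8.74×10⁻⁶ mol/L
Since PbF₂ needs less Pb²⁺ to reach saturation, it precipitates first.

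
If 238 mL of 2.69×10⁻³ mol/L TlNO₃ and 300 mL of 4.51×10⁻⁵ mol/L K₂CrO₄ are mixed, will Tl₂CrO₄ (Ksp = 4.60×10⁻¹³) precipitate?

After mixing, V = 238 mL + 300 mL = 538 mL.
[Tl⁺] = (2.69×10⁻³)(238)/538 = 1.19×10⁻³ mol/L
[CrO₄²⁻] = (4.51×10⁻⁵)(300)/538 = 2.51×10⁻⁵ mol/L
Q = [Tl⁺]^2[CrO₄²⁻] = 3.56×10⁻¹¹
Since Q (3.56×10⁻¹¹) exceeds Ksp (4.60×10⁻¹³), Tl₂CrO₄ will precipitate.

Yes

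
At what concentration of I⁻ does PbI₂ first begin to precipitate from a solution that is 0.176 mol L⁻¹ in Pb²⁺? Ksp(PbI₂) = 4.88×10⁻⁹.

1.67×10⁻⁴ M

A salt starts to precipitate once the ion product Q reaches its Ksp.
PbI₂(s) ⇌ Pb²⁺(aq) + 2 I⁻(aq)
Ksp = [Pb²⁺][I⁻]^2 = [I⁻]^2(0.176)
[I⁻]^2 = 4.88×10⁻⁹ / (0.176) = 2.77×10⁻⁸
[I⁻] = 1.67×10⁻⁴ mol L⁻¹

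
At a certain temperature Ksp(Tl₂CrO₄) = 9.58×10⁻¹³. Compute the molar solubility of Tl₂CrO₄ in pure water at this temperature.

6.21×10⁻⁵ M

Tl₂CrO₄(s) ⇌ 2 Tl⁺(aq) + CrO₄²⁻(aq)
For each mole of Tl₂CrO₄ that dissolves per liter, [Tl⁺] = 2s and [CrO₄²⁻] = s; let s denote this solubility.
Ksp = [Tl⁺]^2[CrO₄²⁻] = (2s)^2 · s = 4s^3
4s^3 = 9.58×10⁻¹³  ⇒  s^3 = 2.40×10⁻¹³
Taking the 3rd root, s = 6.21×10⁻⁵ M.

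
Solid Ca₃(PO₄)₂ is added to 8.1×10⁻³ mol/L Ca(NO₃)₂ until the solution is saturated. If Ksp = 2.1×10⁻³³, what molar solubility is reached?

3.1×10⁻¹⁴ M

Ca₃(PO₄)₂(s) ⇌ 3 Ca²⁺(aq) + 2 PO₄³⁻(aq)
With Ca²⁺ already at 8.1×10⁻³ mol/L and s small, take [Ca²⁺] ≈ 8.1×10⁻³ mol/L and [PO₄³⁻] = 2s.
Ksp = [Ca²⁺]^3[PO₄³⁻]^2 = (8.1×10⁻³)^3(2s)^2
(2s)^2 = 2.1×10⁻³³ / (8.1×10⁻³)^3 = 4.0×10⁻²⁷
s = 3.1×10⁻¹⁴ mol/L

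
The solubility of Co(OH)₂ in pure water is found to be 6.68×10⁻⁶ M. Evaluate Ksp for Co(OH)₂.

Ksp = 1.19×10⁻¹⁵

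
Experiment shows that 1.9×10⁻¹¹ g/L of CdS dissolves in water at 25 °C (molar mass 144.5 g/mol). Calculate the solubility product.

s = (1.9×10⁻¹¹ g L⁻¹)/(144.5 g mol⁻¹) = 1.315×10⁻¹³ M
CdS(s) ⇌ Cd²⁺(aq) + S²⁻(aq)
Call the molar solubility s, so that [Cd²⁺] = s and [S²⁻] = s.
Ksp = [Cd²⁺][S²⁻] = s · s = s^2
Ksp = (1.315×10⁻¹³)^2 = 1.7×10⁻²⁶

Ksp = 1.7×10⁻²⁶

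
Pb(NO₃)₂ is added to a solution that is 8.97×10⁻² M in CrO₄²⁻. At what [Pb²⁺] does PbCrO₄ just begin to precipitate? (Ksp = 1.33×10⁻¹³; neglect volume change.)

A salt starts to precipitate once the ion product Q reaches its Ksp.
PbCrO₄(s) ⇌ Pb²⁺(aq) + CrO₄²⁻(aq)
Ksp = [Pb²⁺][CrO₄²⁻] = [Pb²⁺](8.97×10⁻²)
[Pb²⁺] = 1.33×10⁻¹³ / (8.97×10⁻²) = 1.48×10⁻¹²
[Pb²⁺] = 1.48×10⁻¹² M

1.48×10⁻¹² M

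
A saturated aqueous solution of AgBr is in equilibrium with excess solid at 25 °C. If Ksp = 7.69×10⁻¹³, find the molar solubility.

AgBr(s) ⇌ Ag⁺(aq) + Br⁻(aq)
Call the molar solubility s, so that [Ag⁺] = s and [Br⁻] = s.
Ksp = [Ag⁺][Br⁻] = s · s = s^2
s^2 = 7.69×10⁻¹³
s = (7.69×10⁻¹³)^(1/2) = 8.77×10⁻⁷ mol L⁻¹

8.77×10⁻⁷ M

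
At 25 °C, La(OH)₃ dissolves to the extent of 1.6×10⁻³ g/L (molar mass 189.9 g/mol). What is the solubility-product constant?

Ksp = 1.4×10⁻¹⁹

Convert to molarity: s = 1.6×10⁻³ / 189.9 = 8.425×10⁻⁶ mol/L
La(OH)₃(s) ⇌ La³⁺(aq) + 3 OH⁻(aq)
Call the molar solubility s, so that [La³⁺] = s and [OH⁻] = 3s.
Ksp = [La³⁺][OH⁻]^3 = s · (3s)^3 = 27s^4
Ksp = 27 × (8.425×10⁻⁶)^4 = 1.4×10⁻¹⁹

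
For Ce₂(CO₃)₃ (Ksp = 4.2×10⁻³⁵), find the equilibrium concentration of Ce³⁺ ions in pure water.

1.0×10⁻⁷ M

Ce₂(CO₃)₃(s) ⇌ 2 Ce³⁺(aq) + 3 CO₃²⁻(aq)
If s mol/L of Ce₂(CO₃)₃ dissolves, [Ce³⁺] = 2s and [CO₃²⁻] = 3s.
Ksp = [Ce³⁺]^2[CO₃²⁻]^3 = (2s)^2 · (3s)^3 = 108s^5 = 4.2×10⁻³⁵
s = 5.2×10⁻⁸ mol L⁻¹
[Ce³⁺] = 2s = 1.0×10⁻⁷ mol L⁻¹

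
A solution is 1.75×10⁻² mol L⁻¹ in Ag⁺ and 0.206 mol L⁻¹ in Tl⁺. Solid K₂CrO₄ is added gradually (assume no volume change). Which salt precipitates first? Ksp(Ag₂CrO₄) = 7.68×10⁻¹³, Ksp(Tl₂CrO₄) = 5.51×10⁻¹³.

A salt starts to precipitate once the ion product Q reaches its Ksp.
For Ag₂CrO₄: [CrO₄²⁻] = (Ksp/[Ag⁺]^2) = 2.51×10⁻⁹ mol L⁻¹
For Tl₂CrO₄: [CrO₄²⁻] = (Ksp/[Tl⁺]^2) = 1.30×10⁻¹¹ mol L⁻¹
Tl₂CrO₄ requires the lower [CrO₄²⁻], so it precipitates first.

Tl₂CrO₄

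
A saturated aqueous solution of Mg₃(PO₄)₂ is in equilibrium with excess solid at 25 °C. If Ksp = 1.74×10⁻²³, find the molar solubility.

Mg₃(PO₄)₂(s) ⇌ 3 Mg²⁺(aq) + 2 PO₄³⁻(aq)
For each mole of Mg₃(PO₄)₂ that dissolves per liter, [Mg²⁺] = 3s and [PO₄³⁻] = 2s; let s denote this solubility.
Ksp = [Mg²⁺]^3[PO₄³⁻]^2 = (3s)^3 · (2s)^2 = 108s^5
108s^5 = 1.74×10⁻²³  ⇒  s^5 = 1.61×10⁻²⁵
s = (1.61×10⁻²⁵)^(1/5) = 1.10×10⁻⁵ M

1.10×10⁻⁵ M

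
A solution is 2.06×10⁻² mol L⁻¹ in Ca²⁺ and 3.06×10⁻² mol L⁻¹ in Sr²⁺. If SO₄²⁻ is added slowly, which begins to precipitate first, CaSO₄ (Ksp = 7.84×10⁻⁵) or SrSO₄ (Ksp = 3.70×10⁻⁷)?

SrSO₄

Each salt precipitates once Q = Ksp for that salt.
For CaSO₄: [SO₄²⁻] = (Ksp/[Ca²⁺]) = 3.81×10⁻³ mol L⁻¹
For SrSO₄: [SO₄²⁻] = (Ksp/[Sr²⁺]) = 1.21×10⁻⁵ mol L⁻¹
Since SrSO₄ needs less SO₄²⁻ to reach saturation, it precipitates first.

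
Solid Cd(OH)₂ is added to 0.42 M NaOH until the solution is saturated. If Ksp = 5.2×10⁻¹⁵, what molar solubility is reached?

Cd(OH)₂(s) ⇌ Cd²⁺(aq) + 2 OH⁻(aq)
With OH⁻ already at 0.42 M and s small, take [OH⁻] ≈ 0.42 M and [Cd²⁺] = s.
Ksp = [Cd²⁺][OH⁻]^2 = s(0.42)^2
s = 5.2×10⁻¹⁵ / (0.42)^2 = 2.9×10⁻¹⁴
s = 2.9×10⁻¹⁴ M

2.9×10⁻¹⁴ M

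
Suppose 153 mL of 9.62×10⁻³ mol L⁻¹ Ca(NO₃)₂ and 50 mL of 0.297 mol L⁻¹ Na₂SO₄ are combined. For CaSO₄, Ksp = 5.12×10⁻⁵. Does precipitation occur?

Yes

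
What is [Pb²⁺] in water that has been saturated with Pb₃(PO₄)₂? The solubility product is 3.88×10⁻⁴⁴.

2.44×10⁻⁹ M

Pb₃(PO₄)₂(s) ⇌ 3 Pb²⁺(aq) + 2 PO₄³⁻(aq)
For each mole of Pb₃(PO₄)₂ that dissolves per liter, [Pb²⁺] = 3s and [PO₄³⁻] = 2s; let s denote this solubility.
Ksp = [Pb²⁺]^3[PO₄³⁻]^2 = (3s)^3 · (2s)^2 = 108s^5 = 3.88×10⁻⁴⁴
s = 8.15×10⁻¹⁰ mol/L
[Pb²⁺] = 3s = 2.44×10⁻⁹ mol/L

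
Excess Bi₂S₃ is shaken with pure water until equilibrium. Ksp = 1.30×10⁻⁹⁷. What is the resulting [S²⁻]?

4.93×10⁻²⁰ M

Bi₂S₃(s) ⇌ 2 Bi³⁺(aq) + 3 S²⁻(aq)
If s mol/L of Bi₂S₃ dissolves, [Bi³⁺] = 2s and [S²⁻] = 3s.
Ksp = [Bi³⁺]^2[S²⁻]^3 = (2s)^2 · (3s)^3 = 108s^5 = 1.30×10⁻⁹⁷
s = 1.64×10⁻²⁰ M
[S²⁻] = 3s = 4.93×10⁻²⁰ M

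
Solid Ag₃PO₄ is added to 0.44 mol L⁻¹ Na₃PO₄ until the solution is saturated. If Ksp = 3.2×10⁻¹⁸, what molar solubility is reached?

6.5×10⁻⁷ M

Ag₃PO₄(s) ⇌ 3 Ag⁺(aq) + PO₄³⁻(aq)
PO₄³⁻ is already present at 0.44 mol L⁻¹. If s mol/L of Ag₃PO₄ dissolves, [Ag⁺] = 3s while [PO₄³⁻] ≈ 0.44 mol L⁻¹.
Ksp = [Ag⁺]^3[PO₄³⁻] = (3s)^3(0.44)
(3s)^3 = 3.2×10⁻¹⁸ / (0.44) = 7.3×10⁻¹⁸
s = 6.5×10⁻⁷ mol L⁻¹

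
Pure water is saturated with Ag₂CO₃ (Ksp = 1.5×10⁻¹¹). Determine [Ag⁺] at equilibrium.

3.1×10⁻⁴ M

Ag₂CO₃(s) ⇌ 2 Ag⁺(aq) + CO₃²⁻(aq)
For each mole of Ag₂CO₃ that dissolves per liter, [Ag⁺] = 2s and [CO₃²⁻] = s; let s denote this solubility.
Ksp = [Ag⁺]^2[CO₃²⁻] = (2s)^2 · s = 4s^3 = 1.5×10⁻¹¹
s = 1.6×10⁻⁴ M
[Ag⁺] = 2s = 3.1×10⁻⁴ M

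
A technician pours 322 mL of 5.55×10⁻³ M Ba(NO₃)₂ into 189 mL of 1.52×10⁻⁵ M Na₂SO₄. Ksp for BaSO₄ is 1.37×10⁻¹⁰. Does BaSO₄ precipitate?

Yes

After mixing, V = 322 mL + 189 mL = 511 mL.
[Ba²⁺] = (5.55×10⁻³)(322)/511 = 3.50×10⁻³ M
[SO₄²⁻] = (1.52×10⁻⁵)(189)/511 = 5.62×10⁻⁶ M
Q = [Ba²⁺][SO₄²⁻] = 1.97×10⁻⁸
Since Q (1.97×10⁻⁸) exceeds Ksp (1.37×10⁻¹⁰), BaSO₄ will precipitate.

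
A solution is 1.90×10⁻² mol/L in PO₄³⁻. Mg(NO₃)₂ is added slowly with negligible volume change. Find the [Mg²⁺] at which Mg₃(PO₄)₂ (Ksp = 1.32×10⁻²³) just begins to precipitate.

The threshold for precipitation is Q = Ksp.
Mg₃(PO₄)₂(s) ⇌ 3 Mg²⁺(aq) + 2 PO₄³⁻(aq)
Ksp = [Mg²⁺]^3[PO₄³⁻]^2 = [Mg²⁺]^3(1.90×10⁻²)^2
[Mg²⁺]^3 = 1.32×10⁻²³ / (1.90×10⁻²)^2 = 3.66×10⁻²⁰
[Mg²⁺] = 3.32×10⁻⁷ mol/L

3.32×10⁻⁷ M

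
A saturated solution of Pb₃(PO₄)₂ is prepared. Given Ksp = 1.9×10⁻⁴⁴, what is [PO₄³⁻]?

Pb₃(PO₄)₂(s) ⇌ 3 Pb²⁺(aq) + 2 PO₄³⁻(aq)
For each mole of Pb₃(PO₄)₂ that dissolves per liter, [Pb²⁺] = 3s and [PO₄³⁻] = 2s; let s denote this solubility.
Ksp = [Pb²⁺]^3[PO₄³⁻]^2 = (3s)^3 · (2s)^2 = 108s^5 = 1.9×10⁻⁴⁴
s = 7.1×10⁻¹⁰ M
[PO₄³⁻] = 2s = 1.4×10⁻⁹ M

1.4×10⁻⁹ M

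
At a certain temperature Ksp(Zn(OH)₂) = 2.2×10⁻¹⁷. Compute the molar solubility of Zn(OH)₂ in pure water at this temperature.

Zn(OH)₂(s) ⇌ Zn²⁺(aq) + 2 OH⁻(aq)
If s mol/L of Zn(OH)₂ dissolves, [Zn²⁺] = s and [OH⁻] = 2s.
Ksp = [Zn²⁺][OH⁻]^2 = s · (2s)^2 = 4s^3
4s^3 = 2.2×10⁻¹⁷  ⇒  s^3 = 5.5×10⁻¹⁸
Taking the 3rd root, s = 1.8×10⁻⁶ M.

1.8×10⁻⁶ M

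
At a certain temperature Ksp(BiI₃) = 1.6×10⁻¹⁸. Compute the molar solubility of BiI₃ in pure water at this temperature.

BiI₃(s) ⇌ Bi³⁺(aq) + 3 I⁻(aq)
For each mole of BiI₃ that dissolves per liter, [Bi³⁺] = s and [I⁻] = 3s; let s denote this solubility.
Ksp = [Bi³⁺][I⁻]^3 = s · (3s)^3 = 27s^4
27s^4 = 1.6×10⁻¹⁸  ⇒  s^4 = 5.9×10⁻²⁰
s = (5.9×10⁻²⁰)^(1/4) = 1.6×10⁻⁵ mol/L

1.6×10⁻⁵ M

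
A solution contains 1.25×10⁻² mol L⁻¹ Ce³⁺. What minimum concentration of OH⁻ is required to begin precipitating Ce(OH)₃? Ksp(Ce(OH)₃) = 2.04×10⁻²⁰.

A salt starts to precipitate once the ion product Q reaches its Ksp.
Ce(OH)₃(s) ⇌ Ce³⁺(aq) + 3 OH⁻(aq)
Ksp = [Ce³⁺][OH⁻]^3 = [OH⁻]^3(1.25×10⁻²)
[OH⁻]^3 = 2.04×10⁻²⁰ / (1.25×10⁻²) = 1.63×10⁻¹⁸
[OH⁻] = 1.18×10⁻⁶ mol L⁻¹

1.18×10⁻⁶ M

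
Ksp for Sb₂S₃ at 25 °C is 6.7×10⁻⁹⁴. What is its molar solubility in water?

9.1×10⁻²⁰ M

Sb₂S₃(s) ⇌ 2 Sb³⁺(aq) + 3 S²⁻(aq)
With molar solubility s: [Sb³⁺] = 2s, [S²⁻] = 3s.
Ksp = [Sb³⁺]^2[S²⁻]^3 = (2s)^2 · (3s)^3 = 108s^5
108s^5 = 6.7×10⁻⁹⁴  ⇒  s^5 = 6.2×10⁻⁹⁶
s = (6.2×10⁻⁹⁶)^(1/5) = 9.1×10⁻²⁰ mol/L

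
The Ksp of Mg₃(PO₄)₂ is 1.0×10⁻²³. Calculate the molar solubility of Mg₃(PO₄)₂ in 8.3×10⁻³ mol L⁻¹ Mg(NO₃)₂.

Mg₃(PO₄)₂(s) ⇌ 3 Mg²⁺(aq) + 2 PO₄³⁻(aq)
Let s be the solubility of Mg₃(PO₄)₂ here. The common ion gives [Mg²⁺] ≈ 8.3×10⁻³ mol L⁻¹, and [PO₄³⁻] = 2s.
Ksp = [Mg²⁺]^3[PO₄³⁻]^2 = (8.3×10⁻³)^3(2s)^2
(2s)^2 = 1.0×10⁻²³ / (8.3×10⁻³)^3 = 1.7×10⁻¹⁷
s = 2.1×10⁻⁹ mol L⁻¹

2.1×10⁻⁹ M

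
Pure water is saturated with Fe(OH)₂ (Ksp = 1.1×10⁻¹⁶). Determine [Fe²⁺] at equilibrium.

3.0×10⁻⁶ M

Fe(OH)₂(s) ⇌ Fe²⁺(aq) + 2 OH⁻(aq)
Call the molar solubility s, so that [Fe²⁺] = s and [OH⁻] = 2s.
Ksp = [Fe²⁺][OH⁻]^2 = s · (2s)^2 = 4s^3 = 1.1×10⁻¹⁶
s = 3.0×10⁻⁶ mol/L
[Fe²⁺] = s = 3.0×10⁻⁶ mol/L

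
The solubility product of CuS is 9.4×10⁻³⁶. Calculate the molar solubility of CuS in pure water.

3.1×10⁻¹⁸ M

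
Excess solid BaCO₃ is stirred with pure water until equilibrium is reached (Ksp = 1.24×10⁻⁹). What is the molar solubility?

BaCO₃(s) ⇌ Ba²⁺(aq) + CO₃²⁻(aq)
Call the molar solubility s, so that [Ba²⁺] = s and [CO₃²⁻] = s.
Ksp = [Ba²⁺][CO₃²⁻] = s · s = s^2
s^2 = 1.24×10⁻⁹
s = (1.24×10⁻⁹)^(1/2) = 3.52×10⁻⁵ mol L⁻¹

3.52×10⁻⁵ M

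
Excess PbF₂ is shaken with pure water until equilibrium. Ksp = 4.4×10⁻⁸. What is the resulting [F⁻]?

PbF₂(s) ⇌ Pb²⁺(aq) + 2 F⁻(aq)
If s mol/L of PbF₂ dissolves, [Pb²⁺] = s and [F⁻] = 2s.
Ksp = [Pb²⁺][F⁻]^2 = s · (2s)^2 = 4s^3 = 4.4×10⁻⁸
s = 2.2×10⁻³ mol L⁻¹
[F⁻] = 2s = 4.4×10⁻³ mol L⁻¹

4.4×10⁻³ M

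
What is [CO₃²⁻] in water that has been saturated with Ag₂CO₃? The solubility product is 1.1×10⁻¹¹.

1.4×10⁻⁴ M

Ag₂CO₃(s) ⇌ 2 Ag⁺(aq) + CO₃²⁻(aq)
Let s be the molar solubility. Then [Ag⁺] = 2s and [CO₃²⁻] = s.
Ksp = [Ag⁺]^2[CO₃²⁻] = (2s)^2 · s = 4s^3 = 1.1×10⁻¹¹
s = 1.4×10⁻⁴ mol L⁻¹
[CO₃²⁻] = s = 1.4×10⁻⁴ mol L⁻¹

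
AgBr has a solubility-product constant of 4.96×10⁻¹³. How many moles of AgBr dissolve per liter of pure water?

AgBr(s) ⇌ Ag⁺(aq) + Br⁻(aq)
With molar solubility s: [Ag⁺] = s, [Br⁻] = s.
Ksp = [Ag⁺][Br⁻] = s · s = s^2
s^2 = 4.96×10⁻¹³
s = (4.96×10⁻¹³)^(1/2) = 7.04×10⁻⁷ mol L⁻¹

7.04×10⁻⁷ M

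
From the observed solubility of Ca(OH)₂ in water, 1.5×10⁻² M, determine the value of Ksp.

Ksp = 1.4×10⁻⁵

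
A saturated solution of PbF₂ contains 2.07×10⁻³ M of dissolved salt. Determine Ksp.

Ksp = 3.55×10⁻⁸

PbF₂(s) ⇌ Pb²⁺(aq) + 2 F⁻(aq)
Call the molar solubility s, so that [Pb²⁺] = s and [F⁻] = 2s.
Ksp = [Pb²⁺][F⁻]^2 = s · (2s)^2 = 4s^3
Ksp = 4 × (2.07×10⁻³)^3 = 3.55×10⁻⁸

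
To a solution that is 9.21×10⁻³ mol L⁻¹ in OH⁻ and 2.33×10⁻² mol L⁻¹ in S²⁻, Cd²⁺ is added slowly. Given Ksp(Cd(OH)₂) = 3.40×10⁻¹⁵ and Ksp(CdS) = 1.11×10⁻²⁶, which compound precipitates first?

CdS

Each salt precipitates once Q = Ksp for that salt.
For Cd(OH)₂: [Cd²⁺] = (Ksp/[OH⁻]^2) = 4.01×10⁻¹¹ mol L⁻¹
For CdS: [Cd²⁺] = (Ksp/[S²⁻]) = 4.76×10⁻²⁵ mol L⁻¹
Since CdS needs less Cd²⁺ to reach saturation, it precipitates first.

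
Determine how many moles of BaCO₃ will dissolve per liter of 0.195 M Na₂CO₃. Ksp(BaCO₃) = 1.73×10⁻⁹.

BaCO₃(s) ⇌ Ba²⁺(aq) + CO₃²⁻(aq)
Let s be the solubility of BaCO₃ here. The common ion gives [CO₃²⁻] ≈ 0.195 M, and [Ba²⁺] = s.
Ksp = [Ba²⁺][CO₃²⁻] = s(0.195)
s = 1.73×10⁻⁹ / (0.195) = 8.87×10⁻⁹
s = 8.87×10⁻⁹ M

8.87×10⁻⁹ M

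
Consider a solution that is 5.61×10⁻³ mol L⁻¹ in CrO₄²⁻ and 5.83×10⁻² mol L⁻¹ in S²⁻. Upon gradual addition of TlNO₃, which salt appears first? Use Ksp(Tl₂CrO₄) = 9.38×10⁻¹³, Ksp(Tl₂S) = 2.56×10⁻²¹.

Tl₂S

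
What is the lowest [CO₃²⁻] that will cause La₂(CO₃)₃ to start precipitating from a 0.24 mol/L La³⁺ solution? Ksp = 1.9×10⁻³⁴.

Each salt precipitates once Q = Ksp for that salt.
La₂(CO₃)₃(s) ⇌ 2 La³⁺(aq) + 3 CO₃²⁻(aq)
Ksp = [La³⁺]^2[CO₃²⁻]^3 = [CO₃²⁻]^3(0.24)^2
[CO₃²⁻]^3 = 1.9×10⁻³⁴ / (0.24)^2 = 3.3×10⁻³³
[CO₃²⁻] = 1.5×10⁻¹¹ mol/L

1.5×10⁻¹¹ M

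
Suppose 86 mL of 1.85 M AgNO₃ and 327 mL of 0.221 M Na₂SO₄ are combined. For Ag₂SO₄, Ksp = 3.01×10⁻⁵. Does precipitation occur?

The combined volume is 413 mL.
[Ag⁺] = (1.85)(86)/413 = 0.385 M
[SO₄²⁻] = (0.221)(327)/413 = 0.175 M
Q = [Ag⁺]^2[SO₄²⁻] = 2.60×10⁻²
Because Q > Ksp (2.60×10⁻² vs 3.01×10⁻⁵), a precipitate of Ag₂SO₄ forms.

Yes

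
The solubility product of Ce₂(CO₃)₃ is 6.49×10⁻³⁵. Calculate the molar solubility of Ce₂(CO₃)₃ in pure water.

Ce₂(CO₃)₃(s) ⇌ 2 Ce³⁺(aq) + 3 CO₃²⁻(aq)
Call the molar solubility s, so that [Ce³⁺] = 2s and [CO₃²⁻] = 3s.
Ksp = [Ce³⁺]^2[CO₃²⁻]^3 = (2s)^2 · (3s)^3 = 108s^5
108s^5 = 6.49×10⁻³⁵  ⇒  s^5 = 6.01×10⁻³⁷
s = (6.01×10⁻³⁷)^(1/5) = 5.70×10⁻⁸ M

5.70×10⁻⁸ M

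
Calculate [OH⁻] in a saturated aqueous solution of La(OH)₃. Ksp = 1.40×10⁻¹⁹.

2.55×10⁻⁵ M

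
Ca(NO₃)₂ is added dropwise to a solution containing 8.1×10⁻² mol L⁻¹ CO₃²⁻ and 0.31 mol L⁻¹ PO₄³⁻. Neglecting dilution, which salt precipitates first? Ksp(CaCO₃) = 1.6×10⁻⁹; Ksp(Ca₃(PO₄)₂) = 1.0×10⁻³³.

A salt starts to precipitate once the ion product Q reaches its Ksp.
For CaCO₃: [Ca²⁺] = (Ksp/[CO₃²⁻]) = 2.0×10⁻⁸ mol L⁻¹
For Ca₃(PO₄)₂: [Ca²⁺] = (Ksp/[PO₄³⁻]^2)^(1/3) = 2.2×10⁻¹¹ mol L⁻¹
Ca₃(PO₄)₂ requires the lower [Ca²⁺], so it precipitates first.

Ca₃(PO₄)₂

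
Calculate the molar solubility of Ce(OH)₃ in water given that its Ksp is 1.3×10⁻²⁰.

4.7×10⁻⁶ M

Ce(OH)₃(s) ⇌ Ce³⁺(aq) + 3 OH⁻(aq)
For each mole of Ce(OH)₃ that dissolves per liter, [Ce³⁺] = s and [OH⁻] = 3s; let s denote this solubility.
Ksp = [Ce³⁺][OH⁻]^3 = s · (3s)^3 = 27s^4
27s^4 = 1.3×10⁻²⁰  ⇒  s^4 = 4.8×10⁻²²
s = 4.7×10⁻⁶ mol L⁻¹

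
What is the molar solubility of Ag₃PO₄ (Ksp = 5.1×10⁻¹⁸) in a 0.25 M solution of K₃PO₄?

9.1×10⁻⁷ M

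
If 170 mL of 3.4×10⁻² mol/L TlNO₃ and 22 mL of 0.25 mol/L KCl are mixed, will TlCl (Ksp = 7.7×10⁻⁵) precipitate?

Total volume after mixing = 170 + 22 = 192 mL.
[Tl⁺] = (3.4×10⁻²)(170)/192 = 3.0×10⁻² mol/L
[Cl⁻] = (0.25)(22)/192 = 2.9×10⁻² mol/L
Q = [Tl⁺][Cl⁻] = 8.6×10⁻⁴
Q = 8.6×10⁻⁴ > Ksp = 7.7×10⁻⁵, so the solution is supersaturated and TlCl precipitates.

Yes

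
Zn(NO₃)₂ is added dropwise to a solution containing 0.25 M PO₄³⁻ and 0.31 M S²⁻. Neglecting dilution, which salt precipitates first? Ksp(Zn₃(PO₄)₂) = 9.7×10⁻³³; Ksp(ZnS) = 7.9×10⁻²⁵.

Precipitation of each salt begins when its ion product equals Ksp.
For Zn₃(PO₄)₂: [Zn²⁺] = (Ksp/[PO₄³⁻]^2)^(1/3) = 5.4×10⁻¹¹ M
For ZnS: [Zn²⁺] = (Ksp/[S²⁻]) = 2.5×10⁻²⁴ M
Since ZnS needs less Zn²⁺ to reach saturation, it precipitates first.

ZnS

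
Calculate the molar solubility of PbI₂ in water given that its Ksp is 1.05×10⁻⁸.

1.38×10⁻³ M

PbI₂(s) ⇌ Pb²⁺(aq) + 2 I⁻(aq)
For each mole of PbI₂ that dissolves per liter, [Pb²⁺] = s and [I⁻] = 2s; let s denote this solubility.
Ksp = [Pb²⁺][I⁻]^2 = s · (2s)^2 = 4s^3
4s^3 = 1.05×10⁻⁸  ⇒  s^3 = 2.63×10⁻⁹
s = 1.38×10⁻³ mol L⁻¹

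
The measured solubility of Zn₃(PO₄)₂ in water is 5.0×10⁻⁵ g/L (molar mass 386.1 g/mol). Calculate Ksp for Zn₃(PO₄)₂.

Ksp = 3.9×10⁻³³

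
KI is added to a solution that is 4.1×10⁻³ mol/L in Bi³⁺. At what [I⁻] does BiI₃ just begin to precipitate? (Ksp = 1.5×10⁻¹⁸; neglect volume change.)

7.2×10⁻⁶ M

A salt starts to precipitate once the ion product Q reaches its Ksp.
BiI₃(s) ⇌ Bi³⁺(aq) + 3 I⁻(aq)
Ksp = [Bi³⁺][I⁻]^3 = [I⁻]^3(4.1×10⁻³)
[I⁻]^3 = 1.5×10⁻¹⁸ / (4.1×10⁻³) = 3.7×10⁻¹⁶
[I⁻] = 7.2×10⁻⁶ mol/L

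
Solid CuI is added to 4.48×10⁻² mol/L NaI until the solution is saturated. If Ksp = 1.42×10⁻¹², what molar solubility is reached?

3.17×10⁻¹¹ M

CuI(s) ⇌ Cu⁺(aq) + I⁻(aq)
With I⁻ already at 4.48×10⁻² mol/L and s small, take [I⁻] ≈ 4.48×10⁻² mol/L and [Cu⁺] = s.
Ksp = [Cu⁺][I⁻] = s(4.48×10⁻²)
s = 1.42×10⁻¹² / (4.48×10⁻²) = 3.17×10⁻¹¹
s = 3.17×10⁻¹¹ mol/L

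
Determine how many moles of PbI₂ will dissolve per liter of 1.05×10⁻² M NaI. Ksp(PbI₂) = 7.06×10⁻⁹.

6.40×10⁻⁵ M

PbI₂(s) ⇌ Pb²⁺(aq) + 2 I⁻(aq)
Let s be the solubility of PbI₂ here. The common ion gives [I⁻] ≈ 1.05×10⁻² M, and [Pb²⁺] = s.
Ksp = [Pb²⁺][I⁻]^2 = s(1.05×10⁻²)^2
s = 7.06×10⁻⁹ / (1.05×10⁻²)^2 = 6.40×10⁻⁵
s = 6.40×10⁻⁵ M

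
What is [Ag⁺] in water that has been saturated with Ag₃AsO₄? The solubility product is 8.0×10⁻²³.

Ag₃AsO₄(s) ⇌ 3 Ag⁺(aq) + AsO₄³⁻(aq)
Let s be the molar solubility. Then [Ag⁺] = 3s and [AsO₄³⁻] = s.
Ksp = [Ag⁺]^3[AsO₄³⁻] = (3s)^3 · s = 27s^4 = 8.0×10⁻²³
s = 1.3×10⁻⁶ M
[Ag⁺] = 3s = 3.9×10⁻⁶ M

3.9×10⁻⁶ M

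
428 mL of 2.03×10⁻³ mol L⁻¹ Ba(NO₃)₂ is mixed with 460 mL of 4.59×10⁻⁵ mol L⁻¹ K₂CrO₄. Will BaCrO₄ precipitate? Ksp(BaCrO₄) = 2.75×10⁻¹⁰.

After mixing, V = 428 mL + 460 mL = 888 mL.
[Ba²⁺] = (2.03×10⁻³)(428)/888 = 9.78×10⁻⁴ mol L⁻¹
[CrO₄²⁻] = (4.59×10⁻⁵)(460)/888 = 2.38×10⁻⁵ mol L⁻¹
Q = [Ba²⁺][CrO₄²⁻] = 2.33×10⁻⁸
Because Q > Ksp (2.33×10⁻⁸ vs 2.75×10⁻¹⁰), a precipitate of BaCrO₄ forms.

Yes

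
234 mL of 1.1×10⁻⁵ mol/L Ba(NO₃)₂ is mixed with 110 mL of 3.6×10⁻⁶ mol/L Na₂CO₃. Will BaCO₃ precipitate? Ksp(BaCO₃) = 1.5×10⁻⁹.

No

The combined volume is 344 mL.
[Ba²⁺] = (1.1×10⁻⁵)(234)/344 = 7.5×10⁻⁶ mol/L
[CO₃²⁻] = (3.6×10⁻⁶)(110)/344 = 1.2×10⁻⁶ mol/L
Q = [Ba²⁺][CO₃²⁻] = 8.6×10⁻¹²
Q = 8.6×10⁻¹² < Ksp = 1.5×10⁻⁹, so the solution is unsaturated and no precipitate forms.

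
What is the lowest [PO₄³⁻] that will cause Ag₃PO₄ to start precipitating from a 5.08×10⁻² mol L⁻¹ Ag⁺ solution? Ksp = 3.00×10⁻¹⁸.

2.29×10⁻¹⁴ M

The threshold for precipitation is Q = Ksp.
Ag₃PO₄(s) ⇌ 3 Ag⁺(aq) + PO₄³⁻(aq)
Ksp = [Ag⁺]^3[PO₄³⁻] = [PO₄³⁻](5.08×10⁻²)^3
[PO₄³⁻] = 3.00×10⁻¹⁸ / (5.08×10⁻²)^3 = 2.29×10⁻¹⁴
[PO₄³⁻] = 2.29×10⁻¹⁴ mol L⁻¹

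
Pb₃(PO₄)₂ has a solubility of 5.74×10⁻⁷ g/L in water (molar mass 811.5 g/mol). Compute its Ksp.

s = (5.74×10⁻⁷ g L⁻¹)/(811.5 g mol⁻¹) = 7.0733×10⁻¹⁰ M
Pb₃(PO₄)₂(s) ⇌ 3 Pb²⁺(aq) + 2 PO₄³⁻(aq)
Call the molar solubility s, so that [Pb²⁺] = 3s and [PO₄³⁻] = 2s.
Ksp = [Pb²⁺]^3[PO₄³⁻]^2 = (3s)^3 · (2s)^2 = 108s^5
Ksp = 108 × (7.0733×10⁻¹⁰)^5 = 1.91×10⁻⁴⁴

Ksp = 1.91×10⁻⁴⁴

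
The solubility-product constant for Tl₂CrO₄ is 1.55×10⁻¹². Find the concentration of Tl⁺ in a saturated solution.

Tl₂CrO₄(s) ⇌ 2 Tl⁺(aq) + CrO₄²⁻(aq)
For each mole of Tl₂CrO₄ that dissolves per liter, [Tl⁺] = 2s and [CrO₄²⁻] = s; let s denote this solubility.
Ksp = [Tl⁺]^2[CrO₄²⁻] = (2s)^2 · s = 4s^3 = 1.55×10⁻¹²
s = 7.29×10⁻⁵ M
[Tl⁺] = 2s = 1.46×10⁻⁴ M

1.46×10⁻⁴ M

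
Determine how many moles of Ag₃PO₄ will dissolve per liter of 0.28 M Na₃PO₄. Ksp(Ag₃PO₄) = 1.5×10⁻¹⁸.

Ag₃PO₄(s) ⇌ 3 Ag⁺(aq) + PO₄³⁻(aq)
PO₄³⁻ is already present at 0.28 M. If s mol/L of Ag₃PO₄ dissolves, [Ag⁺] = 3s while [PO₄³⁻] ≈ 0.28 M.
Ksp = [Ag⁺]^3[PO₄³⁻] = (3s)^3(0.28)
(3s)^3 = 1.5×10⁻¹⁸ / (0.28) = 5.4×10⁻¹⁸
s = 5.8×10⁻⁷ M

5.8×10⁻⁷ M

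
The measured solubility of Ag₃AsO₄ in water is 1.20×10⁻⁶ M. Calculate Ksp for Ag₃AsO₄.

Ag₃AsO₄(s) ⇌ 3 Ag⁺(aq) + AsO₄³⁻(aq)
For each mole of Ag₃AsO₄ that dissolves per liter, [Ag⁺] = 3s and [AsO₄³⁻] = s; let s denote this solubility.
Ksp = [Ag⁺]^3[AsO₄³⁻] = (3s)^3 · s = 27s^4
Ksp = 27 × (1.20×10⁻⁶)^4 = 5.60×10⁻²³

Ksp = 5.60×10⁻²³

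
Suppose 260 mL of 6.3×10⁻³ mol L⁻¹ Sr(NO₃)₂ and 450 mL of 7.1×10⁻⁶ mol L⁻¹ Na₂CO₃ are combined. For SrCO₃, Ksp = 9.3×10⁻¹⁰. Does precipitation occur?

Total volume after mixing = 260 + 450 = 710 mL.
[Sr²⁺] = (6.3×10⁻³)(260)/710 = 2.3×10⁻³ mol L⁻¹
[CO₃²⁻] = (7.1×10⁻⁶)(450)/710 = 4.5×10⁻⁶ mol L⁻¹
Q = [Sr²⁺][CO₃²⁻] = 1.0×10⁻⁸
Q = 1.0×10⁻⁸ > Ksp = 9.3×10⁻¹⁰, so the solution is supersaturated and SrCO₃ precipitates.

Yes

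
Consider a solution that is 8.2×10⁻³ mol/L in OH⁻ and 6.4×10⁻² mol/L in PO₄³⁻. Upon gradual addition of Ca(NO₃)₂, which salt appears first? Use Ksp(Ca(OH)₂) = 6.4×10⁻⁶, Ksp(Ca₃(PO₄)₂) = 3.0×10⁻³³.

Ca₃(PO₄)₂

Each salt precipitates once Q = Ksp for that salt.
For Ca(OH)₂: [Ca²⁺] = (Ksp/[OH⁻]^2) = 9.5×10⁻² mol/L
For Ca₃(PO₄)₂: [Ca²⁺] = (Ksp/[PO₄³⁻]^2)^(1/3) = 9.0×10⁻¹¹ mol/L
The smaller threshold [Ca²⁺] is reached first, so Ca₃(PO₄)₂ precipitates first.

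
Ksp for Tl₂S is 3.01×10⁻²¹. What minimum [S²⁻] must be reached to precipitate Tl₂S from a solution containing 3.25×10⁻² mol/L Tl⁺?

2.85×10⁻¹⁸ M

Precipitation begins when Q = Ksp.
Tl₂S(s) ⇌ 2 Tl⁺(aq) + S²⁻(aq)
Ksp = [Tl⁺]^2[S²⁻] = [S²⁻](3.25×10⁻²)^2
[S²⁻] = 3.01×10⁻²¹ / (3.25×10⁻²)^2 = 2.85×10⁻¹⁸
[S²⁻] = 2.85×10⁻¹⁸ mol/L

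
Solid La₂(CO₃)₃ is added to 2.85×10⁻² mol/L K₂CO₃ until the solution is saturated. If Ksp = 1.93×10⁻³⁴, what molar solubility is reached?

1.44×10⁻¹⁵ M

La₂(CO₃)₃(s) ⇌ 2 La³⁺(aq) + 3 CO₃²⁻(aq)
With CO₃²⁻ already at 2.85×10⁻² mol/L and s small, take [CO₃²⁻] ≈ 2.85×10⁻² mol/L and [La³⁺] = 2s.
Ksp = [La³⁺]^2[CO₃²⁻]^3 = (2s)^2(2.85×10⁻²)^3
(2s)^2 = 1.93×10⁻³⁴ / (2.85×10⁻²)^3 = 8.34×10⁻³⁰
s = 1.44×10⁻¹⁵ mol/L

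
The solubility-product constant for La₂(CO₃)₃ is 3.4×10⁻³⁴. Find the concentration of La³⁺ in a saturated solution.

1.6×10⁻⁷ M

La₂(CO₃)₃(s) ⇌ 2 La³⁺(aq) + 3 CO₃²⁻(aq)
For each mole of La₂(CO₃)₃ that dissolves per liter, [La³⁺] = 2s and [CO₃²⁻] = 3s; let s denote this solubility.
Ksp = [La³⁺]^2[CO₃²⁻]^3 = (2s)^2 · (3s)^3 = 108s^5 = 3.4×10⁻³⁴
s = 7.9×10⁻⁸ mol L⁻¹
[La³⁺] = 2s = 1.6×10⁻⁷ mol L⁻¹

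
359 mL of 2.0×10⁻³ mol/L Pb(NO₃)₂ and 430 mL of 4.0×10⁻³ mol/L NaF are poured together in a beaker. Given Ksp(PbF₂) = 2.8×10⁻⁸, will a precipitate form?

No

Total volume after mixing = 359 + 430 = 789 mL.
[Pb²⁺] = (2.0×10⁻³)(359)/789 = 9.1×10⁻⁴ mol/L
[F⁻] = (4.0×10⁻³)(430)/789 = 2.2×10⁻³ mol/L
Q = [Pb²⁺][F⁻]^2 = 4.3×10⁻⁹
Since Q (4.3×10⁻⁹) is less than Ksp (2.8×10⁻⁸), no PbF₂ precipitates.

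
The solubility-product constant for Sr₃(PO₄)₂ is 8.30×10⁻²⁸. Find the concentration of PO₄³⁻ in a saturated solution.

Sr₃(PO₄)₂(s) ⇌ 3 Sr²⁺(aq) + 2 PO₄³⁻(aq)
Call the molar solubility s, so that [Sr²⁺] = 3s and [PO₄³⁻] = 2s.
Ksp = [Sr²⁺]^3[PO₄³⁻]^2 = (3s)^3 · (2s)^2 = 108s^5 = 8.30×10⁻²⁸
s = 1.50×10⁻⁶ mol/L
[PO₄³⁻] = 2s = 3.01×10⁻⁶ mol/L

3.01×10⁻⁶ M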